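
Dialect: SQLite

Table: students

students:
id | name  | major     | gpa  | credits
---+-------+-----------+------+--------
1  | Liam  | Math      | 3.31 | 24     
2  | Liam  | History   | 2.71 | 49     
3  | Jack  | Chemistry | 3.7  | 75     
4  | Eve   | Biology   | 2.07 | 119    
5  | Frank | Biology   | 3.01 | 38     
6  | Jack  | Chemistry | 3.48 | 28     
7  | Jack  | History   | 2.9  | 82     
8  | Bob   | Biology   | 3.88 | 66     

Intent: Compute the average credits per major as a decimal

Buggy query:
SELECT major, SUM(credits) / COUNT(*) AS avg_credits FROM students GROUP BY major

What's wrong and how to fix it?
Bug: Both operands are integers, so '/' performs integer division and truncates

Fix: Cast one side to REAL so the division keeps the fractional part

Corrected query:
SELECT major, SUM(credits) * 1.0 / COUNT(*) AS avg_credits FROM students GROUP BY major

Result:
major     | avg_credits
----------+------------
Biology   | 74.333333  
Chemistry | 51.5       
History   | 65.5       
Math      | 24         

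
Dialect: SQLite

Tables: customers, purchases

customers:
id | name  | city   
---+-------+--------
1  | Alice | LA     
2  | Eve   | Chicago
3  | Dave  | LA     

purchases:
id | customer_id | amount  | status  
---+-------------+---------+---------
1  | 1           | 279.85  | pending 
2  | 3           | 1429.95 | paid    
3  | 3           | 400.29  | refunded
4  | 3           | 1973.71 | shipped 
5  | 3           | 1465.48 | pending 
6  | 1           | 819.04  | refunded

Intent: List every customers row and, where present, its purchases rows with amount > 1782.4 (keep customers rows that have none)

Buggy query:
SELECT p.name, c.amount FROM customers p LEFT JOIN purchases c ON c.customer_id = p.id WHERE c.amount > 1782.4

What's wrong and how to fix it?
Bug: A WHERE condition on the right-hand table after LEFT JOIN drops unmatched parents

Fix: Move the right-table condition into the ON clause so unmatched parents are kept

Corrected query:
SELECT p.name, c.amount FROM customers p LEFT JOIN purchases c ON c.customer_id = p.id AND c.amount > 1782.4

Result:
name  | amount 
------+--------
Alice | NULL   
Eve   | NULL   
Dave  | 1973.71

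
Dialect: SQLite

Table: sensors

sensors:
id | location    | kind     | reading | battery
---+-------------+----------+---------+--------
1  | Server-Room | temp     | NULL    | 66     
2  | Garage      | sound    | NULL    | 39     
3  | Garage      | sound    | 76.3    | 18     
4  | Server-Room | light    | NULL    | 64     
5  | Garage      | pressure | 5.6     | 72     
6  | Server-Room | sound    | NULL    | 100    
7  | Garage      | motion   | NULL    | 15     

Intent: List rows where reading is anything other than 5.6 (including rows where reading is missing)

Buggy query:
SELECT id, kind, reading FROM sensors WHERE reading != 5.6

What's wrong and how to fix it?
Bug: 'reading != 5.6' is unknown when reading is NULL, so NULL rows are silently excluded

Fix: Add an explicit OR reading IS NULL to include the missing-value rows

Corrected query:
SELECT id, kind, reading FROM sensors WHERE reading != 5.6 OR reading IS NULL

Result:
id | kind   | reading
---+--------+--------
1  | temp   | NULL   
2  | sound  | NULL   
3  | sound  | 76.3   
4  | light  | NULL   
6  | sound  | NULL   
7  | motion | NULL   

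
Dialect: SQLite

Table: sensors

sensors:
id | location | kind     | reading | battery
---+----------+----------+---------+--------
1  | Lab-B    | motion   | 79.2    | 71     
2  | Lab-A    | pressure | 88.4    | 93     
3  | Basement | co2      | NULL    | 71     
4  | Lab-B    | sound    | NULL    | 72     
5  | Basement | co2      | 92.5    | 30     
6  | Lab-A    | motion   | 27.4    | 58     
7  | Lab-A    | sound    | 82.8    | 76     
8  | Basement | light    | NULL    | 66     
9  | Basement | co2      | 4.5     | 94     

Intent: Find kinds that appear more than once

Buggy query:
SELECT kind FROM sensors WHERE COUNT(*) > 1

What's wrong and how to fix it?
Bug: WHERE can't reference COUNT(*); aggregates are computed after WHERE

Fix: GROUP BY kind, then filter groups with HAVING COUNT(*) > 1

Corrected query:
SELECT kind FROM sensors GROUP BY kind HAVING COUNT(*) > 1

Result:
kind  
------
co2   
motion
sound 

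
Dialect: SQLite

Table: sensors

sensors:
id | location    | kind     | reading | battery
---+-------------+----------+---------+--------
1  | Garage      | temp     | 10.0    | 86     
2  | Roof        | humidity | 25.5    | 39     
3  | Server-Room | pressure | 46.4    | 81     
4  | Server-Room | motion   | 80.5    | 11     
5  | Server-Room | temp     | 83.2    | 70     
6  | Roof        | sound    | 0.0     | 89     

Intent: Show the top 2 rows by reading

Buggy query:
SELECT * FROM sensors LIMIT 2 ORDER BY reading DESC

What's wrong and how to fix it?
Bug: ORDER BY cannot follow LIMIT; LIMIT is the final clause

Fix: Sort with ORDER BY, then apply LIMIT

Corrected query:
SELECT * FROM sensors ORDER BY reading DESC LIMIT 2

Result:
id | location    | kind   | reading | battery
---+-------------+--------+---------+--------
5  | Server-Room | temp   | 83.2    | 70     
4  | Server-Room | motion | 80.5    | 11     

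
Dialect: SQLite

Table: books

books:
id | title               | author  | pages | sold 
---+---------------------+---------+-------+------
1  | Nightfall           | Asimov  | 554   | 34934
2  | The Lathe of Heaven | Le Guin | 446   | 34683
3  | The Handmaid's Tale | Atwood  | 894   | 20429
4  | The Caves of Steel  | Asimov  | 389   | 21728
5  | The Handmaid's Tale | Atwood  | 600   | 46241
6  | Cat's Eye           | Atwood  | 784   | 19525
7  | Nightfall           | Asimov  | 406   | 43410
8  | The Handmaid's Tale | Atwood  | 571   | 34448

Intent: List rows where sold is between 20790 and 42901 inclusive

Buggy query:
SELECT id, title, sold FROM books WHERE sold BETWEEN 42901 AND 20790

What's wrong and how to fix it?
Bug: The bounds are reversed; BETWEEN a AND b requires a <= b to match anything

Fix: Write BETWEEN 20790 AND 42901

Corrected query:
SELECT id, title, sold FROM books WHERE sold BETWEEN 20790 AND 42901

Result:
id | title               | sold 
---+---------------------+------
1  | Nightfall           | 34934
2  | The Lathe of Heaven | 34683
4  | The Caves of Steel  | 21728
8  | The Handmaid's Tale | 34448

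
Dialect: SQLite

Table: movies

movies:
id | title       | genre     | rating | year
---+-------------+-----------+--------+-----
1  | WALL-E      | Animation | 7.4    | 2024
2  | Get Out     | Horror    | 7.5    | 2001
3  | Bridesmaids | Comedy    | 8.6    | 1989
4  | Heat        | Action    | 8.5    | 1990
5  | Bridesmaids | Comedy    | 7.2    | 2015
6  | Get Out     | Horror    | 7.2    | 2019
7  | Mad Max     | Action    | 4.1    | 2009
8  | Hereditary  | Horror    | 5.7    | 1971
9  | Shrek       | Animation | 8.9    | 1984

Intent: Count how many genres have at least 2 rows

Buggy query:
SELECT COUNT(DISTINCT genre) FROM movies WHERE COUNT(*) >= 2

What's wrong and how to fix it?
Bug: WHERE filters individual rows, not groups, so a group-level COUNT is invalid there

Fix: Group first with HAVING COUNT(*) >= 2, then COUNT the resulting groups

Corrected query:
SELECT COUNT(*) FROM (SELECT genre FROM movies GROUP BY genre HAVING COUNT(*) >= 2)

Result:
COUNT(*)
--------
4       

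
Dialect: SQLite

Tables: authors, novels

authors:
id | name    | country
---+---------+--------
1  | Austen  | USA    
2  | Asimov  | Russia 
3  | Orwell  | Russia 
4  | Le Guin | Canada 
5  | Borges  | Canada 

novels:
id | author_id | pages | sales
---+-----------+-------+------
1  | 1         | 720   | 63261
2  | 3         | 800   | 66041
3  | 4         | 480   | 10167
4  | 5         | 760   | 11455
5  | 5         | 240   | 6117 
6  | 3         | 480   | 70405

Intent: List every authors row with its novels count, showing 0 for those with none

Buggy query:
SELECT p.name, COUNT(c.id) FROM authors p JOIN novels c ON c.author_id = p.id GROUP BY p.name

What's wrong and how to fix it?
Bug: INNER JOIN drops authors rows that have no matching novels rows

Fix: Switch to LEFT JOIN to retain unmatched parent rows

Corrected query:
SELECT p.name, COUNT(c.id) FROM authors p LEFT JOIN novels c ON c.author_id = p.id GROUP BY p.name

Result:
name    | COUNT(c.id)
--------+------------
Asimov  | 0          
Austen  | 1          
Borges  | 2          
Le Guin | 1          
Orwell  | 2          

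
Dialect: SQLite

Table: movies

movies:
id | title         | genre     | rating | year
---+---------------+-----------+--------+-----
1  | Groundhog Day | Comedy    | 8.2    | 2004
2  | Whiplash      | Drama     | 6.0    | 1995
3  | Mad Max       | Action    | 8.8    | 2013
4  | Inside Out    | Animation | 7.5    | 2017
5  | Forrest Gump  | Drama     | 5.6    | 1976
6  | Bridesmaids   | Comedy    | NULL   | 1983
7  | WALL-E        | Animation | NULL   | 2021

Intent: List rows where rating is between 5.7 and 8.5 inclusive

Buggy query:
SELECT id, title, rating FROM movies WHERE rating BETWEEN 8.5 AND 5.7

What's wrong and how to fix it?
Bug: The bounds are reversed; BETWEEN a AND b requires a <= b to match anything

Fix: Write BETWEEN 5.7 AND 8.5

Corrected query:
SELECT id, title, rating FROM movies WHERE rating BETWEEN 5.7 AND 8.5

Result:
id | title         | rating
---+---------------+-------
1  | Groundhog Day | 8.2   
2  | Whiplash      | 6     
4  | Inside Out    | 7.5   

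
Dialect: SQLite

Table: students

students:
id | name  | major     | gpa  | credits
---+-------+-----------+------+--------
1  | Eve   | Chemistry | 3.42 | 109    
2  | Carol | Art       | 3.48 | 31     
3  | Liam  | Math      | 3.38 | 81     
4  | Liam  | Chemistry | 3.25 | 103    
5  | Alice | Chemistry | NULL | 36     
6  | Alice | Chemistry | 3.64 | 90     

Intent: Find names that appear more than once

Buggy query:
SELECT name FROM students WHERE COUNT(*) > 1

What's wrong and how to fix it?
Bug: COUNT(*) is an aggregate and cannot be used in WHERE

Fix: Group first, then use HAVING for the count condition

Corrected query:
SELECT name FROM students GROUP BY name HAVING COUNT(*) > 1

Result:
name 
-----
Alice
Liam 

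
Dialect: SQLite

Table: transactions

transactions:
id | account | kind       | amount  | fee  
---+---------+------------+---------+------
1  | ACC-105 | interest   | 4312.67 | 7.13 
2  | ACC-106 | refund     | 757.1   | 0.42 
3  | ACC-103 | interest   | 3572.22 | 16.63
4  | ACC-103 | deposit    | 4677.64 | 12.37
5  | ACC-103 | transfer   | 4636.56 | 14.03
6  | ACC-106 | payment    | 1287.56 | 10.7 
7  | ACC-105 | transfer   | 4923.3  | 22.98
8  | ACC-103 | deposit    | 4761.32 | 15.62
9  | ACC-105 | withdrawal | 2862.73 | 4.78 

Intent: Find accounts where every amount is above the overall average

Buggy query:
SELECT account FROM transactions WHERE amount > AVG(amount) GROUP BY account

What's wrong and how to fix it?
Bug: WHERE evaluates per row before aggregation, so AVG() is unavailable

Fix: Use a subquery for AVG and a HAVING MIN(...) filter so the condition holds for every row in the group

Corrected query:
SELECT account FROM transactions GROUP BY account HAVING MIN(amount) > (SELECT AVG(amount) FROM transactions)

Result:
account
-------
ACC-103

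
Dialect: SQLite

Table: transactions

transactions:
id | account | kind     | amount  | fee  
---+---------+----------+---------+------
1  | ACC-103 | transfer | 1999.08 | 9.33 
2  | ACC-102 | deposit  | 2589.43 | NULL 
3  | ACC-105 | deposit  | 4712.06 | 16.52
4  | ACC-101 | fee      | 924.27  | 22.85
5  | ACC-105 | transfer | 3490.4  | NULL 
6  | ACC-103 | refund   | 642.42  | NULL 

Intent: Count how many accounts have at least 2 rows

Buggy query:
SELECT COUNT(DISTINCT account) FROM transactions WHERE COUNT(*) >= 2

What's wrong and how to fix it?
Bug: COUNT(*) cannot appear in WHERE; the per-group count doesn't exist yet

Fix: Use a subquery that GROUPs and filters with HAVING, then count its rows

Corrected query:
SELECT COUNT(*) FROM (SELECT account FROM transactions GROUP BY account HAVING COUNT(*) >= 2)

Result:
COUNT(*)
--------
2       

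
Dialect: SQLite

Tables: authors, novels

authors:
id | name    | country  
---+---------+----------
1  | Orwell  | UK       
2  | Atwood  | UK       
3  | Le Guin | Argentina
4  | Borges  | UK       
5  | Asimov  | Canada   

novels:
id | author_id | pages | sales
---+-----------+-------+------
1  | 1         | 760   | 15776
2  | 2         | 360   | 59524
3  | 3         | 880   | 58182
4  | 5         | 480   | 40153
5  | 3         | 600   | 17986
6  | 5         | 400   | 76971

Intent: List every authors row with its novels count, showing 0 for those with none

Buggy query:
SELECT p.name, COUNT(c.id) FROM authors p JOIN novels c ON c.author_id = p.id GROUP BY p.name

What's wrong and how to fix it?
Bug: An inner join excludes parents with zero children

Fix: Use LEFT JOIN so parents without children still appear (COUNT(c.id) gives 0)

Corrected query:
SELECT p.name, COUNT(c.id) FROM authors p LEFT JOIN novels c ON c.author_id = p.id GROUP BY p.name

Result:
name    | COUNT(c.id)
--------+------------
Asimov  | 2          
Atwood  | 1          
Borges  | 0          
Le Guin | 2          
Orwell  | 1          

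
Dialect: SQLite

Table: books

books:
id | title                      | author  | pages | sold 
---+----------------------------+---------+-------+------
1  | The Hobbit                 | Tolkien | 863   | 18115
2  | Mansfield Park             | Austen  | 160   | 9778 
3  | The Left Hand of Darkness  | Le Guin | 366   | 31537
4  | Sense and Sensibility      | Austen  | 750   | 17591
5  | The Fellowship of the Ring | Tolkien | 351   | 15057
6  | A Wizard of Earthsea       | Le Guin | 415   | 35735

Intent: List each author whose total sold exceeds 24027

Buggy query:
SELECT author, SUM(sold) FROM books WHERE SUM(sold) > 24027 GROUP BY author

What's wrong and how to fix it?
Bug: Aggregate functions cannot appear in a WHERE clause

Fix: Use HAVING (which filters groups after aggregation) instead of WHERE

Corrected query:
SELECT author, SUM(sold) FROM books GROUP BY author HAVING SUM(sold) > 24027

Result:
author  | SUM(sold)
--------+----------
Austen  | 27369    
Le Guin | 67272    
Tolkien | 33172    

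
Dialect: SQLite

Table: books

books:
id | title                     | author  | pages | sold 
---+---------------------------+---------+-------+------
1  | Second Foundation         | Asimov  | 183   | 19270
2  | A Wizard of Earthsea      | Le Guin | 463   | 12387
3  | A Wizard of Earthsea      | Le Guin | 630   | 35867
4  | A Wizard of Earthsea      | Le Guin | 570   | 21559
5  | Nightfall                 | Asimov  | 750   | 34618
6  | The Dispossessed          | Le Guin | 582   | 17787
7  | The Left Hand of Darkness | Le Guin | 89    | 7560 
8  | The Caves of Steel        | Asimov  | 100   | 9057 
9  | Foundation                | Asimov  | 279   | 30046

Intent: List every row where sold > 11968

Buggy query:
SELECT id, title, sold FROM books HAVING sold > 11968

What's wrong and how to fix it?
Bug: HAVING filters the output of aggregation, but this query has no GROUP BY and no aggregate functions, so SQLite rejects it (HAVING clause on a non-aggregate query); the condition here is per row

Fix: Use WHERE for row-level filtering

Corrected query:
SELECT id, title, sold FROM books WHERE sold > 11968

Result:
id | title                | sold 
---+----------------------+------
1  | Second Foundation    | 19270
2  | A Wizard of Earthsea | 12387
3  | A Wizard of Earthsea | 35867
4  | A Wizard of Earthsea | 21559
5  | Nightfall            | 34618
6  | The Dispossessed     | 17787
9  | Foundation           | 30046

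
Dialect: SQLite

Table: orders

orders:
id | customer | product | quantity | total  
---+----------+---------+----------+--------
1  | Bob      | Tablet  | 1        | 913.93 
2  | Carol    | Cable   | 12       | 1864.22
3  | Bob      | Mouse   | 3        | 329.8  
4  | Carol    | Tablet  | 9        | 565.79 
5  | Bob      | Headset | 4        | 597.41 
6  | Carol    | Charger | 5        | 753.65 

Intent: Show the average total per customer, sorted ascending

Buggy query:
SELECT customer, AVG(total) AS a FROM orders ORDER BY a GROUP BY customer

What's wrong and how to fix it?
Bug: GROUP BY must precede ORDER BY

Fix: Reorder: SELECT … FROM … GROUP BY … ORDER BY …

Corrected query:
SELECT customer, AVG(total) AS a FROM orders GROUP BY customer ORDER BY a

Result:
customer | a         
---------+-----------
Bob      | 613.713333
Carol    | 1061.22   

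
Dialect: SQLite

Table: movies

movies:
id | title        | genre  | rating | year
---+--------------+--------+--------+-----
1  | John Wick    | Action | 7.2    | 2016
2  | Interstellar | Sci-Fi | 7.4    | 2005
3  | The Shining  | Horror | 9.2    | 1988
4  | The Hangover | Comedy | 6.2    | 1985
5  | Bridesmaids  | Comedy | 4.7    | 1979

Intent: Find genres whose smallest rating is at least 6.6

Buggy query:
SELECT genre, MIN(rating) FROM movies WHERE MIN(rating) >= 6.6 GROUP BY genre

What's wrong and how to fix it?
Bug: MIN() in WHERE is a misuse of aggregate

Fix: Use HAVING for the per-group MIN condition

Corrected query:
SELECT genre, MIN(rating) FROM movies GROUP BY genre HAVING MIN(rating) >= 6.6

Result:
genre  | MIN(rating)
-------+------------
Action | 7.2        
Horror | 9.2        
Sci-Fi | 7.4        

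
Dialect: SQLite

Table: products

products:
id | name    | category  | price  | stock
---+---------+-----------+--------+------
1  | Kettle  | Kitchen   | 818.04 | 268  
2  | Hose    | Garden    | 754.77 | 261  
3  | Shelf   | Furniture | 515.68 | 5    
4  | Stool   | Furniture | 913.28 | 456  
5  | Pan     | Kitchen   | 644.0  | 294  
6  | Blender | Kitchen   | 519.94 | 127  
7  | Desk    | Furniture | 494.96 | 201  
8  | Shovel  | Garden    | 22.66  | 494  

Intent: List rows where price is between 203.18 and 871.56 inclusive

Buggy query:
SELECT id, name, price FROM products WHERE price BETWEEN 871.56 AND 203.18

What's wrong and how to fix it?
Bug: BETWEEN expects the lower bound first; with 871.56 AND 203.18 the range is empty

Fix: Swap the bounds so the smaller value comes first

Corrected query:
SELECT id, name, price FROM products WHERE price BETWEEN 203.18 AND 871.56

Result:
id | name    | price 
---+---------+-------
1  | Kettle  | 818.04
2  | Hose    | 754.77
3  | Shelf   | 515.68
5  | Pan     | 644   
6  | Blender | 519.94
7  | Desk    | 494.96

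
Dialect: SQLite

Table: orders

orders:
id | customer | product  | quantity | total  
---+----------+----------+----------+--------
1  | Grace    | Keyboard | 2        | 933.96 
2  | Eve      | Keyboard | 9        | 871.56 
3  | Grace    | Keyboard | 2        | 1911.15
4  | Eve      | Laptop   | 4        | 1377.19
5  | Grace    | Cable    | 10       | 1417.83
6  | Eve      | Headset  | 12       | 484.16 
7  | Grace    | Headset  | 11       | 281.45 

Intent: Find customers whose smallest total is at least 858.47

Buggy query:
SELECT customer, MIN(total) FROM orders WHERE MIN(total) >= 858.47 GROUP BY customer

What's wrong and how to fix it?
Bug: MIN() in WHERE is a misuse of aggregate

Fix: Replace WHERE with HAVING after the GROUP BY

Corrected query:
SELECT customer, MIN(total) FROM orders GROUP BY customer HAVING MIN(total) >= 858.47

Result:
(no rows)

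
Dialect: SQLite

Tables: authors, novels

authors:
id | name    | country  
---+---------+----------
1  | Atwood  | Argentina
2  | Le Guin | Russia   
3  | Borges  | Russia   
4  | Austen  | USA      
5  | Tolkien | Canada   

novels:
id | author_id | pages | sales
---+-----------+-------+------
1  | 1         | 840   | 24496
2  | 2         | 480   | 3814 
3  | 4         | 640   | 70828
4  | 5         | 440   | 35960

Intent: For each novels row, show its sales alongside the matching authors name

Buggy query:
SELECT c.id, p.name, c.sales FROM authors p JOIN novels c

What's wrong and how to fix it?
Bug: Missing join condition: each novels row is matched to all authors rows instead of just its own

Fix: Add ON c.author_id = p.id to the JOIN

Corrected query:
SELECT c.id, p.name, c.sales FROM authors p JOIN novels c ON c.author_id = p.id

Result:
id | name    | sales
---+---------+------
1  | Atwood  | 24496
2  | Le Guin | 3814 
3  | Austen  | 70828
4  | Tolkien | 35960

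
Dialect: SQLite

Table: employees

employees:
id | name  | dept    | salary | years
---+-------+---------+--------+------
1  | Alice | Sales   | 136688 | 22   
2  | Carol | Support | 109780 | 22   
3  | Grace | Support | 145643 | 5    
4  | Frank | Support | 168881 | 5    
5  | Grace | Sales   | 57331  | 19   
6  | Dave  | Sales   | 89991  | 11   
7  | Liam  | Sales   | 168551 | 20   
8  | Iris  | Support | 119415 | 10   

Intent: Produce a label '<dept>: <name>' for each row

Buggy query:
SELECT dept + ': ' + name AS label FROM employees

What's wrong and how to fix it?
Bug: '+' is numeric addition; on text columns SQLite converts them to 0 instead of concatenating

Fix: Replace + with || to concatenate text

Corrected query:
SELECT dept || ': ' || name AS label FROM employees

Result:
label         
--------------
Sales: Alice  
Support: Carol
Support: Grace
Support: Frank
Sales: Grace  
Sales: Dave   
Sales: Liam   
Support: Iris 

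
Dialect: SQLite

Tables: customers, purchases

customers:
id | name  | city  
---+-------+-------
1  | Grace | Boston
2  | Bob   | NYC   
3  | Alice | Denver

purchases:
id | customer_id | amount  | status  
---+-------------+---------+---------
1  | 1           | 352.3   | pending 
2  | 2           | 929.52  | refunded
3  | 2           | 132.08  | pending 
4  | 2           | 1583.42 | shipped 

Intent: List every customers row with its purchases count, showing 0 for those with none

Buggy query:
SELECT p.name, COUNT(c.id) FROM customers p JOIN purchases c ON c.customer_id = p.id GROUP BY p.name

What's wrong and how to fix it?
Bug: An inner join excludes parents with zero children

Fix: Use LEFT JOIN so parents without children still appear (COUNT(c.id) gives 0)

Corrected query:
SELECT p.name, COUNT(c.id) FROM customers p LEFT JOIN purchases c ON c.customer_id = p.id GROUP BY p.name

Result:
name  | COUNT(c.id)
------+------------
Alice | 0          
Bob   | 3          
Grace | 1          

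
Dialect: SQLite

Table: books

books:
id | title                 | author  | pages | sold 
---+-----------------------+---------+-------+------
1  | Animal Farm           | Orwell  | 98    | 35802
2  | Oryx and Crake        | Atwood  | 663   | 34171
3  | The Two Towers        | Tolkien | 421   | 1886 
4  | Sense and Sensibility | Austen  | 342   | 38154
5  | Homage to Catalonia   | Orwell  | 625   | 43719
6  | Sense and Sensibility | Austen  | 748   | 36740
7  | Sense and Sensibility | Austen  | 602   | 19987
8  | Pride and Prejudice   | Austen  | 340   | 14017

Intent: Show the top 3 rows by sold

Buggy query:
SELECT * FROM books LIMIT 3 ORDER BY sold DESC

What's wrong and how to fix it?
Bug: ORDER BY cannot follow LIMIT; LIMIT is the final clause

Fix: Sort with ORDER BY, then apply LIMIT

Corrected query:
SELECT * FROM books ORDER BY sold DESC LIMIT 3

Result:
id | title                 | author | pages | sold 
---+-----------------------+--------+-------+------
5  | Homage to Catalonia   | Orwell | 625   | 43719
4  | Sense and Sensibility | Austen | 342   | 38154
6  | Sense and Sensibility | Austen | 748   | 36740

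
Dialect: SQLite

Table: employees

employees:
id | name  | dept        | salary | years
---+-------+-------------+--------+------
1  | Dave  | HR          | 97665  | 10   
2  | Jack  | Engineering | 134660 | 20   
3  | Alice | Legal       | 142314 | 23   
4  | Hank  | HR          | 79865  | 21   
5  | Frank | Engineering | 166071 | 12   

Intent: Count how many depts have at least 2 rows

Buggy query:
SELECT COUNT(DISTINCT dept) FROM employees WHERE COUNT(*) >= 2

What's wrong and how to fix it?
Bug: COUNT(*) cannot appear in WHERE; the per-group count doesn't exist yet

Fix: Group first with HAVING COUNT(*) >= 2, then COUNT the resulting groups

Corrected query:
SELECT COUNT(*) FROM (SELECT dept FROM employees GROUP BY dept HAVING COUNT(*) >= 2)

Result:
COUNT(*)
--------
2       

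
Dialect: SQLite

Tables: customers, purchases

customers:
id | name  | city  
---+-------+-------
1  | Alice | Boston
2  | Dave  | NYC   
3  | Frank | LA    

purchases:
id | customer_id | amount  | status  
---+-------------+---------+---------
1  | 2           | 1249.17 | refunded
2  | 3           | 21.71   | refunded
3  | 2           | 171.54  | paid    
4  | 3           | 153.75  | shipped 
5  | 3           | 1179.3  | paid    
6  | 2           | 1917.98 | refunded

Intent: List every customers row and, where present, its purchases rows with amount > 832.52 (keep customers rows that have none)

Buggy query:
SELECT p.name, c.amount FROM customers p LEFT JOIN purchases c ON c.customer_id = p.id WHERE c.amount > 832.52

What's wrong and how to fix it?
Bug: Filtering c.amount in WHERE discards the NULL rows produced by LEFT JOIN, turning it into an inner join

Fix: Move the right-table condition into the ON clause so unmatched parents are kept

Corrected query:
SELECT p.name, c.amount FROM customers p LEFT JOIN purchases c ON c.customer_id = p.id AND c.amount > 832.52

Result:
name  | amount 
------+--------
Alice | NULL   
Dave  | 1249.17
Dave  | 1917.98
Frank | 1179.3 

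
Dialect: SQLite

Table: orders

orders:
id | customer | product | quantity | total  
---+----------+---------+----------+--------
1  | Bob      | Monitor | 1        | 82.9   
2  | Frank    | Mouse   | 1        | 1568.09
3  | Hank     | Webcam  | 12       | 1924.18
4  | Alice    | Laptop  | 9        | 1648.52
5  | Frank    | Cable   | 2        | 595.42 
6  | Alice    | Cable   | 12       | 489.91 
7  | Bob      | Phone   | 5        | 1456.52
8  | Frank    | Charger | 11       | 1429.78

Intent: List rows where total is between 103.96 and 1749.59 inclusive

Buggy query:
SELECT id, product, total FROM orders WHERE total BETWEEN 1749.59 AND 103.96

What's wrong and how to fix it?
Bug: BETWEEN expects the lower bound first; with 1749.59 AND 103.96 the range is empty

Fix: Write BETWEEN 103.96 AND 1749.59

Corrected query:
SELECT id, product, total FROM orders WHERE total BETWEEN 103.96 AND 1749.59

Result:
id | product | total  
---+---------+--------
2  | Mouse   | 1568.09
4  | Laptop  | 1648.52
5  | Cable   | 595.42 
6  | Cable   | 489.91 
7  | Phone   | 1456.52
8  | Charger | 1429.78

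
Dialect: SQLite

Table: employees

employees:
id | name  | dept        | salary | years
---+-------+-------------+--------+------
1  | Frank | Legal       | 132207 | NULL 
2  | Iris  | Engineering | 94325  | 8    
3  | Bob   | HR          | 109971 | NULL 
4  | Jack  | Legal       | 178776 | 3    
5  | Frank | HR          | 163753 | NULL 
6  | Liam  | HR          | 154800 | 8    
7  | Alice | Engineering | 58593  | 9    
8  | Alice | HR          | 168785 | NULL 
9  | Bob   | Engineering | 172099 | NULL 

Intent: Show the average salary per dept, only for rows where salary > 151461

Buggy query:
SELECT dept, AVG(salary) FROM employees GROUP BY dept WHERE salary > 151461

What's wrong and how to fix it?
Bug: WHERE cannot follow GROUP BY

Fix: Move the WHERE clause before GROUP BY

Corrected query:
SELECT dept, AVG(salary) FROM employees WHERE salary > 151461 GROUP BY dept

Result:
dept        | AVG(salary)
------------+------------
Engineering | 172099     
HR          | 162446     
Legal       | 178776     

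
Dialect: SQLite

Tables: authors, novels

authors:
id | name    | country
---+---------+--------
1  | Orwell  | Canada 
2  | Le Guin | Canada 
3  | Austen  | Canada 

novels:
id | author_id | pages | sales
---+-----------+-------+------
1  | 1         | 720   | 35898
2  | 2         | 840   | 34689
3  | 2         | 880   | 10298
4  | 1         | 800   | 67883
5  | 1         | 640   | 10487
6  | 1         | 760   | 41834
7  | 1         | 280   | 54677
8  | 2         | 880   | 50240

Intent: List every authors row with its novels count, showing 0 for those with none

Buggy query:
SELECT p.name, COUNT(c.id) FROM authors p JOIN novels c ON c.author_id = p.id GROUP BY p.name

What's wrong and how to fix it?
Bug: INNER JOIN drops authors rows that have no matching novels rows

Fix: Switch to LEFT JOIN to retain unmatched parent rows

Corrected query:
SELECT p.name, COUNT(c.id) FROM authors p LEFT JOIN novels c ON c.author_id = p.id GROUP BY p.name

Result:
name    | COUNT(c.id)
--------+------------
Austen  | 0          
Le Guin | 3          
Orwell  | 5          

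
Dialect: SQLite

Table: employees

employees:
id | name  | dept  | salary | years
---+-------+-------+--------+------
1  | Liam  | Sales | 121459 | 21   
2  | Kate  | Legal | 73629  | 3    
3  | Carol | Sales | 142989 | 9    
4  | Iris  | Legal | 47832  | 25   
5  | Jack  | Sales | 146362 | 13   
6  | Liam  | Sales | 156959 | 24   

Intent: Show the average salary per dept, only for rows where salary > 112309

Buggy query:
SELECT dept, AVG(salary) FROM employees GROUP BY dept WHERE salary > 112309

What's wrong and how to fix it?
Bug: WHERE cannot follow GROUP BY

Fix: Move the WHERE clause before GROUP BY

Corrected query:
SELECT dept, AVG(salary) FROM employees WHERE salary > 112309 GROUP BY dept

Result:
dept  | AVG(salary)
------+------------
Sales | 141942.25  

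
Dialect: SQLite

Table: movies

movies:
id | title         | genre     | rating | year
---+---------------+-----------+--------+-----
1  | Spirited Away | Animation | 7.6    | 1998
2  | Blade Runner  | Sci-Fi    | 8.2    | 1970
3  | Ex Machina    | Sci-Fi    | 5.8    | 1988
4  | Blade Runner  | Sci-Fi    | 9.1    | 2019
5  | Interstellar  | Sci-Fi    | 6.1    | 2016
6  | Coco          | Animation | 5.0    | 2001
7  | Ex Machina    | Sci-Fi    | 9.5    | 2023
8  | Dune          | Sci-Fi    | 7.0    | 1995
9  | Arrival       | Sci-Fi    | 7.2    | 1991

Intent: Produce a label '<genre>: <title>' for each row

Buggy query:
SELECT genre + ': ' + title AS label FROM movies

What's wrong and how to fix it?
Bug: SQLite uses || for string concatenation; + coerces text to numbers (yielding 0)

Fix: Use the || operator for string concatenation

Corrected query:
SELECT genre || ': ' || title AS label FROM movies

Result:
label                   
------------------------
Animation: Spirited Away
Sci-Fi: Blade Runner    
Sci-Fi: Ex Machina      
Sci-Fi: Blade Runner    
Sci-Fi: Interstellar    
Animation: Coco         
Sci-Fi: Ex Machina      
Sci-Fi: Dune            
Sci-Fi: Arrival         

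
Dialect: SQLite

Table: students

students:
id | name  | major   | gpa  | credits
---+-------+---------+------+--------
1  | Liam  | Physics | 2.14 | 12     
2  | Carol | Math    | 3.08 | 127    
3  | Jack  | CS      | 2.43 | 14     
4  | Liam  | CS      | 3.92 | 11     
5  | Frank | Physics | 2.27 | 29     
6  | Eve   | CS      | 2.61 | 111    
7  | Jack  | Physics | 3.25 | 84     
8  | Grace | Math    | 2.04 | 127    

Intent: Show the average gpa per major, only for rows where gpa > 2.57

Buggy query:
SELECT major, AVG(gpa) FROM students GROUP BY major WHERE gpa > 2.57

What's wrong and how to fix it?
Bug: WHERE cannot follow GROUP BY

Fix: Place WHERE between FROM and GROUP BY

Corrected query:
SELECT major, AVG(gpa) FROM students WHERE gpa > 2.57 GROUP BY major

Result:
major   | AVG(gpa)
--------+---------
CS      | 3.265   
Math    | 3.08    
Physics | 3.25    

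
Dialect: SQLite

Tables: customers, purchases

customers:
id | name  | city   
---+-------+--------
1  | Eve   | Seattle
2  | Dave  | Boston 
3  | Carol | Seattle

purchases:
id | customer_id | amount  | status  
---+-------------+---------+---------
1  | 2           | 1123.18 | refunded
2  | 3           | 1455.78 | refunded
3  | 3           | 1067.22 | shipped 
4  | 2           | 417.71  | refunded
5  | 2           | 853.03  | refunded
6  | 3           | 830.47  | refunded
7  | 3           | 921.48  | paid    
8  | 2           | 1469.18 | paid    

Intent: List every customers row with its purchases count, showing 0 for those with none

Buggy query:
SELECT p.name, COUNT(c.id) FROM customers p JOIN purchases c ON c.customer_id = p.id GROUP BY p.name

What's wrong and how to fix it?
Bug: An inner join excludes parents with zero children

Fix: Switch to LEFT JOIN to retain unmatched parent rows

Corrected query:
SELECT p.name, COUNT(c.id) FROM customers p LEFT JOIN purchases c ON c.customer_id = p.id GROUP BY p.name

Result:
name  | COUNT(c.id)
------+------------
Carol | 4          
Dave  | 4          
Eve   | 0          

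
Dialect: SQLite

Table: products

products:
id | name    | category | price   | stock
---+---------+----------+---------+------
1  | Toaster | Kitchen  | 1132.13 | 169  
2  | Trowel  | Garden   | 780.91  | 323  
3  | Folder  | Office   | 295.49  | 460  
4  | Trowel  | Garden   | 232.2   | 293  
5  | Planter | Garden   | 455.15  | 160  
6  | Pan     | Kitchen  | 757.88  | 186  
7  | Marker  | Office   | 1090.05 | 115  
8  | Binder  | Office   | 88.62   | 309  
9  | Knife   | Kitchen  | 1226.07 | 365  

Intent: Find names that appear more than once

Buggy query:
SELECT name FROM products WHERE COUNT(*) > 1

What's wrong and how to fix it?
Bug: WHERE can't reference COUNT(*); aggregates are computed after WHERE

Fix: Group first, then use HAVING for the count condition

Corrected query:
SELECT name FROM products GROUP BY name HAVING COUNT(*) > 1

Result:
name  
------
Trowel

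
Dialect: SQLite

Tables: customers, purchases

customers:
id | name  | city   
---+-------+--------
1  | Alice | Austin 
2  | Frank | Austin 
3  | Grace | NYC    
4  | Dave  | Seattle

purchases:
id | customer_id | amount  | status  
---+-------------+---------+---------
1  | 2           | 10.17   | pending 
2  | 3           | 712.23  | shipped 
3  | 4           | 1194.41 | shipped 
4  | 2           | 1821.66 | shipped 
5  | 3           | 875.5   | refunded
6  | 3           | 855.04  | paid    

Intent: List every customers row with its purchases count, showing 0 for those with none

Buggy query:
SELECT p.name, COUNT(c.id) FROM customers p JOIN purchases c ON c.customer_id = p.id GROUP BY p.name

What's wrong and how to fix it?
Bug: INNER JOIN drops customers rows that have no matching purchases rows

Fix: Switch to LEFT JOIN to retain unmatched parent rows

Corrected query:
SELECT p.name, COUNT(c.id) FROM customers p LEFT JOIN purchases c ON c.customer_id = p.id GROUP BY p.name

Result:
name  | COUNT(c.id)
------+------------
Alice | 0          
Dave  | 1          
Frank | 2          
Grace | 3          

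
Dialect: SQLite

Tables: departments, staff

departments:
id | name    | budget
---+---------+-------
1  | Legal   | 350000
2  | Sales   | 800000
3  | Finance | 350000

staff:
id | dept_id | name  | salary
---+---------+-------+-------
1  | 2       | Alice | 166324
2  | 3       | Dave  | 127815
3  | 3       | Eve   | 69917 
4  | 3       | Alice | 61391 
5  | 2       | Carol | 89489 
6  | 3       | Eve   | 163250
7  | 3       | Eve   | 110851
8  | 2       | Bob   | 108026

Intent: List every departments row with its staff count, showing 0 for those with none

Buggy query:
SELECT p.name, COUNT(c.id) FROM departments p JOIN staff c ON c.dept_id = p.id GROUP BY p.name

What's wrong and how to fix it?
Bug: An inner join excludes parents with zero children

Fix: Use LEFT JOIN so parents without children still appear (COUNT(c.id) gives 0)

Corrected query:
SELECT p.name, COUNT(c.id) FROM departments p LEFT JOIN staff c ON c.dept_id = p.id GROUP BY p.name

Result:
name    | COUNT(c.id)
--------+------------
Finance | 5          
Legal   | 0          
Sales   | 3          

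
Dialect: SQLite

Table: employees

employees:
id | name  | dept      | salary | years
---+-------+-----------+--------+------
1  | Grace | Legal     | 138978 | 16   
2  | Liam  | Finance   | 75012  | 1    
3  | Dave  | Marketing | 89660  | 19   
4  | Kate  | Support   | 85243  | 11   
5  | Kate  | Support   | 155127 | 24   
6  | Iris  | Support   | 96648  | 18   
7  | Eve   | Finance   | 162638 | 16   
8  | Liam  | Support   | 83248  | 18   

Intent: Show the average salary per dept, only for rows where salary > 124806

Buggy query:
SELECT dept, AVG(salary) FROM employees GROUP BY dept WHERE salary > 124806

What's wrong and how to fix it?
Bug: Row-level WHERE must come before GROUP BY in the clause order

Fix: Move the WHERE clause before GROUP BY

Corrected query:
SELECT dept, AVG(salary) FROM employees WHERE salary > 124806 GROUP BY dept

Result:
dept    | AVG(salary)
--------+------------
Finance | 162638     
Legal   | 138978     
Support | 155127     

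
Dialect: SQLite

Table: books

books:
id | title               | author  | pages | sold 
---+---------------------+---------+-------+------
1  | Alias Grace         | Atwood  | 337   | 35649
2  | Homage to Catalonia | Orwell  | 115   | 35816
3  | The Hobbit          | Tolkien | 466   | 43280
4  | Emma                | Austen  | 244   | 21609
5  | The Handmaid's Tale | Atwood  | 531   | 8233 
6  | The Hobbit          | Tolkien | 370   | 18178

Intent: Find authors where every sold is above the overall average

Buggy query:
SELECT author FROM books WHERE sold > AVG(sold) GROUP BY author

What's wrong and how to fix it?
Bug: AVG() is an aggregate; it can't sit directly in WHERE

Fix: Use a subquery for AVG and a HAVING MIN(...) filter so the condition holds for every row in the group

Corrected query:
SELECT author FROM books GROUP BY author HAVING MIN(sold) > (SELECT AVG(sold) FROM books)

Result:
author
------
Orwell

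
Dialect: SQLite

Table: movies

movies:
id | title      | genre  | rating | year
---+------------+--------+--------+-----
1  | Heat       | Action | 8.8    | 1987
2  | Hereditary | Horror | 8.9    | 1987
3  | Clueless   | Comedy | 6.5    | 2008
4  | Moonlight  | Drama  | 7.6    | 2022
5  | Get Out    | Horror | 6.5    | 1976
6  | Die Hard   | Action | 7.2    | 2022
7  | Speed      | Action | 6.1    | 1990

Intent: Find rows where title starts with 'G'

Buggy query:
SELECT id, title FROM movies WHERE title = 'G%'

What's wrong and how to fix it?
Bug: '=' compares the literal string including the % character; pattern matching needs LIKE

Fix: Replace '=' with LIKE so 'G%' is treated as a pattern

Corrected query:
SELECT id, title FROM movies WHERE title LIKE 'G%'

Result:
id | title  
---+--------
5  | Get Out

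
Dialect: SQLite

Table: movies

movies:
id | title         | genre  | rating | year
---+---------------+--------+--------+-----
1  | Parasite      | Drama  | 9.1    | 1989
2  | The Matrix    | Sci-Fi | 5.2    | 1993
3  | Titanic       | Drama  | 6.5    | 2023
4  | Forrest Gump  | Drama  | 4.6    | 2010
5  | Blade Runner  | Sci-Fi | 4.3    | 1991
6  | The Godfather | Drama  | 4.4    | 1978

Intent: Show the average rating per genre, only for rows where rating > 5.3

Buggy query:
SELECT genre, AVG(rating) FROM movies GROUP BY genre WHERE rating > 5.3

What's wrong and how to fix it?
Bug: Row-level WHERE must come before GROUP BY in the clause order

Fix: Place WHERE between FROM and GROUP BY

Corrected query:
SELECT genre, AVG(rating) FROM movies WHERE rating > 5.3 GROUP BY genre

Result:
genre | AVG(rating)
------+------------
Drama | 7.8        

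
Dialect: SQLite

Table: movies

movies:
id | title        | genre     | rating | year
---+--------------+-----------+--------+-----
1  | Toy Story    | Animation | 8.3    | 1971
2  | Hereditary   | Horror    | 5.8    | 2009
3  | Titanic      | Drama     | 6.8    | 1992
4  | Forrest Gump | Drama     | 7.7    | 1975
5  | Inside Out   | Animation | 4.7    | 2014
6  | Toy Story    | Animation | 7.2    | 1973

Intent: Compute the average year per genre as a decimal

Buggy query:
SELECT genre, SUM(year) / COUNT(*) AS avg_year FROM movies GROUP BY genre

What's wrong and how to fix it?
Bug: Both operands are integers, so '/' performs integer division and truncates

Fix: Multiply by 1.0 (or CAST to REAL) to force floating-point division

Corrected query:
SELECT genre, SUM(year) * 1.0 / COUNT(*) AS avg_year FROM movies GROUP BY genre

Result:
genre     | avg_year
----------+---------
Animation | 1986    
Drama     | 1983.5  
Horror    | 2009    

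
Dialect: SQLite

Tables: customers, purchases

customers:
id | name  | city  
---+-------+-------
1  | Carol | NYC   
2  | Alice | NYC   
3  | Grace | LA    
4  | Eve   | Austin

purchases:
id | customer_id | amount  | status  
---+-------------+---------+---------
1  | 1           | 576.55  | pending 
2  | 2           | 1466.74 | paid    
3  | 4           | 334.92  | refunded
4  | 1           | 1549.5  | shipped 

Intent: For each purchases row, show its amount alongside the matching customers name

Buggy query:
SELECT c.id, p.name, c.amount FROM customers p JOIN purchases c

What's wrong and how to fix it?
Bug: Missing join condition: each purchases row is matched to all customers rows instead of just its own

Fix: Specify the join condition linking the foreign key to the parent id

Corrected query:
SELECT c.id, p.name, c.amount FROM customers p JOIN purchases c ON c.customer_id = p.id

Result:
id | name  | amount 
---+-------+--------
1  | Carol | 576.55 
2  | Alice | 1466.74
3  | Eve   | 334.92 
4  | Carol | 1549.5 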